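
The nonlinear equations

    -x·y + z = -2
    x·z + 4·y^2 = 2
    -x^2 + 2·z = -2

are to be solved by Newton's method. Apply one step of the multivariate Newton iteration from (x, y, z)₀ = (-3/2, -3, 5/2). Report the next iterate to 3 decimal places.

At (-3/2, -3, 5/2): F = (0.000, 30.250, 4.750).
Jacobian J = [[-y, -x, 1], [z, 8·y, x], [-2·x, 0, 2]].
At the point, J = [[3.000, 1.500, 1.000], [2.500, -24.000, -1.500], [3.000, 0.000, 2.000]] (det J = -86.250).
Solving J·Δ = −F gives Δ = (0.146, 1.438, -2.593).
Then the next iterate is (x, y, z)₁ = (-1.354, -1.562, -0.093).

(-1.354, -1.562, -0.093)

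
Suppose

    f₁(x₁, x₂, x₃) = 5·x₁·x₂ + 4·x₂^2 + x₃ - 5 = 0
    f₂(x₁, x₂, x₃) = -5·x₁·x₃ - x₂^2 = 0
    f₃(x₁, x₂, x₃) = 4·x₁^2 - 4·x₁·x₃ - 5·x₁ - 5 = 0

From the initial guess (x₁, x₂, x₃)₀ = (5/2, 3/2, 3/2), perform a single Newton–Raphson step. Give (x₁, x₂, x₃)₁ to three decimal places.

At (5/2, 3/2, 3/2): F = (24.250, -21.000, -7.500).
Jacobian J = [[5·x₂, 5·x₁ + 8·x₂, 1], [-5·x₃, -2·x₂, -5·x₁], [8·x₁ - 4·x₃ - 5, 0, -4·x₁]].
At the point, J = [[7.500, 24.500, 1.000], [-7.500, -3.000, -12.500], [9.000, 0.000, -10.000]] (det J = -4341.750).
Solving J·Δ = −F gives Δ = (-0.494, -0.790, -1.194).
Then the next iterate is (x₁, x₂, x₃)₁ = (2.006, 0.710, 0.306).

(2.006, 0.710, 0.306)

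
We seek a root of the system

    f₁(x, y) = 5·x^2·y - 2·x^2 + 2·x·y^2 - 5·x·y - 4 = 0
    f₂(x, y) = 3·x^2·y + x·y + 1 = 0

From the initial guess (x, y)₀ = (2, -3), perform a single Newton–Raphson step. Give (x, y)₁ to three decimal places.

(1.365, -1.841)

At (2, -3): F = (-6.000, -41.000).
Jacobian J = [[10·x·y - 4·x + 2·y^2 - 5·y, 5·x^2 + 4·x·y - 5·x], [6·x·y + y, 3·x^2 + x]].
At the point, J = [[-35.000, -14.000], [-39.000, 14.000]] (det J = -1036.000).
Solving J·Δ = −F gives Δ = (-0.635, 1.159).
Then the next iterate is (x, y)₁ = (1.365, -1.841).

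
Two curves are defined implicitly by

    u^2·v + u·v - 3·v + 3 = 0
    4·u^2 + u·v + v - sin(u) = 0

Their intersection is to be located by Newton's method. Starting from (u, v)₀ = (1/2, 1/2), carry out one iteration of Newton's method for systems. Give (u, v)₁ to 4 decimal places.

At (1/2, 1/2): F = (1.8750, 1.270574).
Jacobian J = [[2·u·v + v, u^2 + u - 3], [8·u + v - cos(u), u + 1]].
At the point, J = [[1.0000, -2.2500], [3.622417, 1.5000]] (det J = 9.650439).
Solving J·Δ = −F gives Δ = (-0.5877, 0.5721).
Then the next iterate is (u, v)₁ = (-0.0877, 1.0721).

(-0.0877, 1.0721)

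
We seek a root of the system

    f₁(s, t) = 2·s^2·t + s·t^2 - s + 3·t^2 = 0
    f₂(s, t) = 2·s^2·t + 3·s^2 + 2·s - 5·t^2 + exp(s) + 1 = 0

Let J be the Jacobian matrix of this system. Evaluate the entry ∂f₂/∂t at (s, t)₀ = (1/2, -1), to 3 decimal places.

∂f₂/∂t = 2·s^2 - 10·t.
At (1/2, -1) this is 10.500.

10.500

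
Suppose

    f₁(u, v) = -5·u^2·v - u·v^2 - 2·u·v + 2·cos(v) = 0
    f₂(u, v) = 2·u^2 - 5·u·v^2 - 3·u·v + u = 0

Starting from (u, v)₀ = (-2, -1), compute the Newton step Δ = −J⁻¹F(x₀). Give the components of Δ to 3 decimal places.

At (-2, -1): F = (19.08060, 10.000).
Jacobian J = [[-10·u·v - v^2 - 2·v, -5·u^2 - 2·u·v - 2·u - 2·sin(v)], [4·u - 5·v^2 - 3·v + 1, -10·u·v - 3·u]].
At the point, J = [[-19.000, -18.31706], [-9.000, -14.000]] (det J = 101.14648).
Solving J·Δ = −F gives Δ = (0.830, 0.181).

(0.830, 0.181)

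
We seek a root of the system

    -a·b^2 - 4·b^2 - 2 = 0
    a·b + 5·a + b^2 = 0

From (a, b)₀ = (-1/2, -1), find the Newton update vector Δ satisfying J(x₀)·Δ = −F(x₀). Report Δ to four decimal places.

(0.8137, 0.9020)

At (-1/2, -1): F = (-5.5000, -1.0000).
Jacobian J = [[-b^2, -2·a·b - 8·b], [b + 5, a + 2·b]].
At the point, J = [[-1.0000, 7.0000], [4.0000, -2.5000]] (det J = -25.5000).
Solving J·Δ = −F gives Δ = (0.8137, 0.9020).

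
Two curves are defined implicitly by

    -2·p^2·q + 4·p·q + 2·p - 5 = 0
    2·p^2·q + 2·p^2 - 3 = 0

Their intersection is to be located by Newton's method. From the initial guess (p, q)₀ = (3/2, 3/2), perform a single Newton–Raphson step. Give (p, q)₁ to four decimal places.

(1.0833, 1.0556)

At (3/2, 3/2): F = (0.2500, 8.2500).
Jacobian J = [[-4·p·q + 4·q + 2, -2·p^2 + 4·p], [4·p·q + 4·p, 2·p^2]].
At the point, J = [[-1.0000, 1.5000], [15.0000, 4.5000]] (det J = -27.0000).
Solving J·Δ = −F gives Δ = (-0.4167, -0.4444).
Then the next iterate is (p, q)₁ = (1.0833, 1.0556).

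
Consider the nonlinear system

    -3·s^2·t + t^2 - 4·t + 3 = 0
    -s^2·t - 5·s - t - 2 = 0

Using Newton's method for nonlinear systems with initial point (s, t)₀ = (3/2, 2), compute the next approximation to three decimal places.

(-2.365, 10.159)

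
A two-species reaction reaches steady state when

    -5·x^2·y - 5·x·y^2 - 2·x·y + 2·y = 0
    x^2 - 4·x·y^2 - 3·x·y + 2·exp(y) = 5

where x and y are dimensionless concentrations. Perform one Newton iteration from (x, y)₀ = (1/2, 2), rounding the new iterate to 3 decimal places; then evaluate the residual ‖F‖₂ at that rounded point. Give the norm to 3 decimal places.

2.724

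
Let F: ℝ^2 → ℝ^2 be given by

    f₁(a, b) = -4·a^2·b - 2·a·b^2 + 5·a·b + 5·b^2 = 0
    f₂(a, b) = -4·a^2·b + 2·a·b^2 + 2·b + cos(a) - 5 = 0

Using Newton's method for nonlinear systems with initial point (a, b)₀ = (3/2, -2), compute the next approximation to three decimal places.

At (3/2, -2): F = (11.000, 21.07074).
Jacobian J = [[-8·a·b - 2·b^2 + 5·b, -4·a^2 - 4·a·b + 5·a + 10·b], [-8·a·b + 2·b^2 - sin(a), -4·a^2 + 4·a·b + 2]].
At the point, J = [[6.000, -9.500], [31.00251, -19.000]] (det J = 180.52380).
Solving J·Δ = −F gives Δ = (0.049, 1.189).
Then the next iterate is (a, b)₁ = (1.549, -0.811).

(1.549, -0.811)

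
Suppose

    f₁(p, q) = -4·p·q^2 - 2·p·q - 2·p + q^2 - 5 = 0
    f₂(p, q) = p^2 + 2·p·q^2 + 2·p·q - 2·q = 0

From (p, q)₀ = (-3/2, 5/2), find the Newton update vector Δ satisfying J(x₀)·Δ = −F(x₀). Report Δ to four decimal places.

At (-3/2, 5/2): F = (49.2500, -29.0000).
Jacobian J = [[-4·q^2 - 2·q - 2, -8·p·q - 2·p + 2·q], [2·p + 2·q^2 + 2·q, 4·p·q + 2·p - 2]].
At the point, J = [[-32.0000, 38.0000], [14.5000, -20.0000]] (det J = 89.0000).
Solving J·Δ = −F gives Δ = (-1.3146, -2.4031).

(-1.3146, -2.4031)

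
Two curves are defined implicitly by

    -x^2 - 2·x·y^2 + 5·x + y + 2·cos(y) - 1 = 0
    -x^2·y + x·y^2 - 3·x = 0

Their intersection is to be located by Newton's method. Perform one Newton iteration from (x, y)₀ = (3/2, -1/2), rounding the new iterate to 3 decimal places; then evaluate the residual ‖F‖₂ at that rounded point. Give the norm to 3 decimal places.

At (3/2, -1/2): F = (4.75517, -3.000).
Jacobian J = [[-2·x - 2·y^2 + 5, -4·x·y - 2·sin(y) + 1], [-2·x·y + y^2 - 3, -x^2 + 2·x·y]].
At the point, J = [[1.500, 4.95885], [-1.250, -3.750]] (det J = 0.57356).
Solving J·Δ = −F gives Δ = (5.153, -2.518).
Then the next iterate is (x, y)₁ = (6.653, -3.018).
Re-evaluating at (6.653, -3.018): F = (-138.19551, 174.22263), so ‖F‖₂ = 222.377.

222.377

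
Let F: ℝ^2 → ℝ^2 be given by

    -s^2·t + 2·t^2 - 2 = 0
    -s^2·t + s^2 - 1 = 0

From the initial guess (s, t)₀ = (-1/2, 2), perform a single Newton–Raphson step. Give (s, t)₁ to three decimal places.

(0.508, 1.030)

At (-1/2, 2): F = (5.500, -1.250).
Jacobian J = [[-2·s·t, -s^2 + 4·t], [-2·s·t + 2·s, -s^2]].
At the point, J = [[2.000, 7.750], [1.000, -0.250]] (det J = -8.250).
Solving J·Δ = −F gives Δ = (1.008, -0.970).
Then the next iterate is (s, t)₁ = (0.508, 1.030).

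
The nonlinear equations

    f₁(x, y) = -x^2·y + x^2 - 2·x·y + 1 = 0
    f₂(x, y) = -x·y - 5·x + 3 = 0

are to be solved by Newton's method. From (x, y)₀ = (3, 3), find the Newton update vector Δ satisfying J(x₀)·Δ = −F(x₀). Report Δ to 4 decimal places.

(-3.1818, 1.4848)

At (3, 3): F = (-35.0000, -21.0000).
Jacobian J = [[-2·x·y + 2·x - 2·y, -x^2 - 2·x], [-y - 5, -x]].
At the point, J = [[-18.0000, -15.0000], [-8.0000, -3.0000]] (det J = -66.0000).
Solving J·Δ = −F gives Δ = (-3.1818, 1.4848).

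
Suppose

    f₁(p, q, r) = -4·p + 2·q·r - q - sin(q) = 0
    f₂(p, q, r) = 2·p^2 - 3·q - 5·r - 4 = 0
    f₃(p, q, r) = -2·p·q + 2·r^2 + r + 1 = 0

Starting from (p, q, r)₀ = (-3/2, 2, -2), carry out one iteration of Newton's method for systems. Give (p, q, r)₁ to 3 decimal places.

(-0.355, 0.370, -1.496)

At (-3/2, 2, -2): F = (-4.90930, 4.500, 13.000).
Jacobian J = [[-4, 2·r - cos(q) - 1, 2·q], [4·p, -3, -5], [-2·q, -2·p, 4·r + 1]].
At the point, J = [[-4.000, -4.58385, 4.000], [-6.000, -3.000, -5.000], [-4.000, 3.000, -7.000]] (det J = -163.15523).
Solving J·Δ = −F gives Δ = (1.145, -1.630, 0.504).
Then the next iterate is (p, q, r)₁ = (-0.355, 0.370, -1.496).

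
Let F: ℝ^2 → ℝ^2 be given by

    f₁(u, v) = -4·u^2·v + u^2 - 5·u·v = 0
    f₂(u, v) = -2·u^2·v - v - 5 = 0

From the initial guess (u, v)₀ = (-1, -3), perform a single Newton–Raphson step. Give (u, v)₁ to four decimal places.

At (-1, -3): F = (-2.0000, 4.0000).
Jacobian J = [[-8·u·v + 2·u - 5·v, -4·u^2 - 5·u], [-4·u·v, -2·u^2 - 1]].
At the point, J = [[-11.0000, 1.0000], [-12.0000, -3.0000]] (det J = 45.0000).
Solving J·Δ = −F gives Δ = (-0.0444, 1.5111).
Then the next iterate is (u, v)₁ = (-1.0444, -1.4889).

(-1.0444, -1.4889)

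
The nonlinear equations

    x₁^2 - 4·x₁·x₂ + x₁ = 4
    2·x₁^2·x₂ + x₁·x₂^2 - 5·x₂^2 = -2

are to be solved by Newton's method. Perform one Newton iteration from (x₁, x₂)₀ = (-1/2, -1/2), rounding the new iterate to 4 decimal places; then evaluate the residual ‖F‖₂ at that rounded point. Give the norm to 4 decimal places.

31.5747

At (-1/2, -1/2): F = (-5.2500, 0.3750).
Jacobian J = [[2·x₁ - 4·x₂ + 1, -4·x₁], [4·x₁·x₂ + x₂^2, 2·x₁^2 + 2·x₁·x₂ - 10·x₂]].
At the point, J = [[2.0000, 2.0000], [1.2500, 6.0000]] (det J = 9.5000).
Solving J·Δ = −F gives Δ = (3.3947, -0.7697).
Then the next iterate is (x₁, x₂)₁ = (2.8947, -1.2697).
Re-evaluating at (2.8947, -1.2697): F = (21.975590, -22.672398), so ‖F‖₂ = 31.5747.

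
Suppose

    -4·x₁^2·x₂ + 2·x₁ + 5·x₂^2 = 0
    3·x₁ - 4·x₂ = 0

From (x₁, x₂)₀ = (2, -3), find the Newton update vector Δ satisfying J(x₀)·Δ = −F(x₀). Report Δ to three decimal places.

(7.097, 9.823)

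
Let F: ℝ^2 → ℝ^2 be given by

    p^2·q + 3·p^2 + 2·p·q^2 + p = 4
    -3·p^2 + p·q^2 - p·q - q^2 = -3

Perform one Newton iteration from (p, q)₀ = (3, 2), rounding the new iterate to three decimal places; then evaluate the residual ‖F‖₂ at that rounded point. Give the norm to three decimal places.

17.799

At (3, 2): F = (68.000, -22.000).
Jacobian J = [[2·p·q + 6·p + 2·q^2 + 1, p^2 + 4·p·q], [-6·p + q^2 - q, 2·p·q - p - 2·q]].
At the point, J = [[39.000, 33.000], [-16.000, 5.000]] (det J = 723.000).
Solving J·Δ = −F gives Δ = (-1.474, -0.318).
Then the next iterate is (p, q)₁ = (1.526, 1.682).
Re-evaluating at (1.526, 1.682): F = (17.06335, -5.06464), so ‖F‖₂ = 17.799.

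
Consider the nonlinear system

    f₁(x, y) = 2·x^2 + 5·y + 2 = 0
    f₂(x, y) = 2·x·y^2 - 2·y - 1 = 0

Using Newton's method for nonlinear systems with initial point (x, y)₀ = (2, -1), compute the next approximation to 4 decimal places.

(1.1667, -0.6667)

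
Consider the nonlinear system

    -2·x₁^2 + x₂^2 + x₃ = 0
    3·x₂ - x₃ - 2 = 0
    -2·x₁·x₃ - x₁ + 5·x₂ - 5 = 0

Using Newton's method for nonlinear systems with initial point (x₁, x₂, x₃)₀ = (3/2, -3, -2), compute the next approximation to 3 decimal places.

(-0.333, -1.500, -6.500)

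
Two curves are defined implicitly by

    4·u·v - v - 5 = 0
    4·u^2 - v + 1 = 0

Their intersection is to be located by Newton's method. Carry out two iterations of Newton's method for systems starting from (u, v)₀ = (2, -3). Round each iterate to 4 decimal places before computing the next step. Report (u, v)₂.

At (2, -3): F = (-26.0000, 20.0000).
Jacobian J = [[4·v, 4·u - 1], [8·u, -1]].
At the point, J = [[-12.0000, 7.0000], [16.0000, -1.0000]] (det J = -100.0000).
Solving J·Δ = −F gives Δ = (-1.1400, 1.7600).
Then the next iterate is (u, v)₁ = (0.8600, -1.2400).
Round to (0.8600, -1.2400) and repeat: F = (-8.0256, 5.1984), J = [[-4.9600, 2.4400], [6.8800, -1.0000]].
Δ = (-0.3939, 2.4885), so (u, v)₂ = (0.4661, 1.2485).

(0.4661, 1.2485)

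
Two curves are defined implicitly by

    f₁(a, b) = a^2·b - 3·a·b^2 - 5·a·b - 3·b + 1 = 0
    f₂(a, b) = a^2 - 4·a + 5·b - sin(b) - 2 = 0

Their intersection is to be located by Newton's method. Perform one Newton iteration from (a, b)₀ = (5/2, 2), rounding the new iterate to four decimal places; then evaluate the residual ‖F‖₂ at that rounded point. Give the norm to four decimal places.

76.3434

At (5/2, 2): F = (-47.5000, 3.340703).
Jacobian J = [[2·a·b - 3·b^2 - 5·b, a^2 - 6·a·b - 5·a - 3], [2·a - 4, -cos(b) + 5]].
At the point, J = [[-12.0000, -39.2500], [1.0000, 5.416147]] (det J = -25.743762).
Solving J·Δ = −F gives Δ = (-4.9000, 0.2879).
Then the next iterate is (a, b)₁ = (-2.4000, 2.2879).
Re-evaluating at (-2.4000, 2.2879): F = (72.457706, 24.045788), so ‖F‖₂ = 76.3434.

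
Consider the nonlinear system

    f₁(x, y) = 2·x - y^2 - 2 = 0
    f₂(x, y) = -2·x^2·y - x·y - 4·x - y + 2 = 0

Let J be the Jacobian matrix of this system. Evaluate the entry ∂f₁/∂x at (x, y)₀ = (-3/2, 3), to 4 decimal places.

∂f₁/∂x = 2.
At (-3/2, 3) this is 2.0000.

2.0000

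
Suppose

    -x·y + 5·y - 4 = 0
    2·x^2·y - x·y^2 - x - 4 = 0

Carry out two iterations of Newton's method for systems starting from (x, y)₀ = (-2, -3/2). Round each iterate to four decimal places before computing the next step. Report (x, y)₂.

At (-2, -3/2): F = (-14.5000, -9.5000).
Jacobian J = [[-y, -x + 5], [4·x·y - y^2 - 1, 2·x^2 - 2·x·y]].
At the point, J = [[1.5000, 7.0000], [8.7500, 2.0000]] (det J = -58.2500).
Solving J·Δ = −F gives Δ = (0.6438, 1.9335).
Then the next iterate is (x, y)₁ = (-1.3562, 0.4335).
Round to (-1.3562, 0.4335) and repeat: F = (-1.244587, -0.794285), J = [[-0.4335, 6.3562], [-3.539573, 4.854382]].
Δ = (0.0487, 0.1991), so (x, y)₂ = (-1.3075, 0.6326).

(-1.3075, 0.6326)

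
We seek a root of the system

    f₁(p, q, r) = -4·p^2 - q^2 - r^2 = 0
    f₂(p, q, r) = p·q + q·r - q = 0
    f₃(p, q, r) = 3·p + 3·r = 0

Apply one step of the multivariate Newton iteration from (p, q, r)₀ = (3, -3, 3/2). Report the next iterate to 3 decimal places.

(1.148, -3.857, -1.148)

At (3, -3, 3/2): F = (-47.250, -10.500, 13.500).
Jacobian J = [[-8·p, -2·q, -2·r], [q, p + r - 1, q], [3, 0, 3]].
At the point, J = [[-24.000, 6.000, -3.000], [-3.000, 3.500, -3.000], [3.000, 0.000, 3.000]] (det J = -220.500).
Solving J·Δ = −F gives Δ = (-1.852, -0.857, -2.648).
Then the next iterate is (p, q, r)₁ = (1.148, -3.857, -1.148).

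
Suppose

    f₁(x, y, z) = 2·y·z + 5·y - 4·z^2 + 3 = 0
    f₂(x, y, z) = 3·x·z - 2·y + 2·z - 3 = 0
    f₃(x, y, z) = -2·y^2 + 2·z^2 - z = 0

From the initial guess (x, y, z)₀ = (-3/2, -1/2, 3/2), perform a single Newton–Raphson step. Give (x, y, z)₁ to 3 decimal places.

(-0.441, -0.235, 0.894)

At (-3/2, -1/2, 3/2): F = (-10.000, -5.750, 2.500).
Jacobian J = [[0, 2·z + 5, 2·y - 8·z], [3·z, -2, 3·x + 2], [0, -4·y, 4·z - 1]].
At the point, J = [[0.000, 8.000, -13.000], [4.500, -2.000, -2.500], [0.000, 2.000, 5.000]] (det J = -297.000).
Solving J·Δ = −F gives Δ = (1.059, 0.265, -0.606).
Then the next iterate is (x, y, z)₁ = (-0.441, -0.235, 0.894).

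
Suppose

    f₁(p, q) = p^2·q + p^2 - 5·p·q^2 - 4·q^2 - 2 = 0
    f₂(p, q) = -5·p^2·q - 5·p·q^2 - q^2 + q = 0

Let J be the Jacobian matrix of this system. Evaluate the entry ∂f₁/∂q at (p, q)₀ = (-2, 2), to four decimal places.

28.0000

∂f₁/∂q = p^2 - 10·p·q - 8·q.
At (-2, 2) this is 28.0000.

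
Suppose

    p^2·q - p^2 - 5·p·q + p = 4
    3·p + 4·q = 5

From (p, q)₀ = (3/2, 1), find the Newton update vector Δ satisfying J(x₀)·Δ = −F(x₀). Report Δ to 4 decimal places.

(-86.5000, 64.0000)

At (3/2, 1): F = (-10.0000, 3.5000).
Jacobian J = [[2·p·q - 2·p - 5·q + 1, p^2 - 5·p], [3, 4]].
At the point, J = [[-4.0000, -5.2500], [3.0000, 4.0000]] (det J = -0.2500).
Solving J·Δ = −F gives Δ = (-86.5000, 64.0000).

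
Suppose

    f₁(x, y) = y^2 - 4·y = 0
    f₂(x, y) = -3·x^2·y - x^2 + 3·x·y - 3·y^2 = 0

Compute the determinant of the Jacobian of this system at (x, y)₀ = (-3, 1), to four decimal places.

J = [[0, 2·y - 4], [-6·x·y - 2·x + 3·y, -3·x^2 + 3·x - 6·y]].
At the point, J = [[0.0000, -2.0000], [27.0000, -42.0000]].
det J = 54.0000.

54.0000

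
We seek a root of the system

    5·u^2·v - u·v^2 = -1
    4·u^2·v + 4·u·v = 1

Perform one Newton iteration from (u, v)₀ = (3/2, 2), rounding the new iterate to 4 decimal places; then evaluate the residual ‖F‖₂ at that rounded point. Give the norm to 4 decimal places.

9.6954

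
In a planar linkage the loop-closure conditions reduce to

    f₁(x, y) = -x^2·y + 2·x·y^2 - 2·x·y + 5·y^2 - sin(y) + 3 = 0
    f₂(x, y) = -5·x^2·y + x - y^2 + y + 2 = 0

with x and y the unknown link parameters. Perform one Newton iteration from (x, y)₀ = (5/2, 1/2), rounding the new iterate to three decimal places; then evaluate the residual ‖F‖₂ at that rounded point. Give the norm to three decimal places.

1.596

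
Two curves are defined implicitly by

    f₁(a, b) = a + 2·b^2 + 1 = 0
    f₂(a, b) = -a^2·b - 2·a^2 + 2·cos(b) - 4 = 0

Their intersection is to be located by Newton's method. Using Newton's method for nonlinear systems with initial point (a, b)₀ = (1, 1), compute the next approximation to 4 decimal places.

(0.3927, 0.1518)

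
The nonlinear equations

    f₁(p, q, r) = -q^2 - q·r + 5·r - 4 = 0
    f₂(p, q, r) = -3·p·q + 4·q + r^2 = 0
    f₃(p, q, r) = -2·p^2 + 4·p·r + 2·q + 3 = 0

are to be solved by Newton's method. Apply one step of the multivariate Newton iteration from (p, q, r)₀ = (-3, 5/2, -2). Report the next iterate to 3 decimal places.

(-8.571, -4.071, -3.786)

At (-3, 5/2, -2): F = (-15.250, 36.500, 14.000).
Jacobian J = [[0, -2·q - r, -q + 5], [-3·q, -3·p + 4, 2·r], [-4·p + 4·r, 2, 4·p]].
At the point, J = [[0.000, -3.000, 2.500], [-7.500, 13.000, -4.000], [4.000, 2.000, -12.000]] (det J = 150.500).
Solving J·Δ = −F gives Δ = (-5.571, -6.571, -1.786).
Then the next iterate is (p, q, r)₁ = (-8.571, -4.071, -3.786).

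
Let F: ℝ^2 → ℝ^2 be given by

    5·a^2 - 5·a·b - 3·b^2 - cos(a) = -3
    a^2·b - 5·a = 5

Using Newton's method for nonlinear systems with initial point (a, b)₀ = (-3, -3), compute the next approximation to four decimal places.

(-2.3739, -2.0155)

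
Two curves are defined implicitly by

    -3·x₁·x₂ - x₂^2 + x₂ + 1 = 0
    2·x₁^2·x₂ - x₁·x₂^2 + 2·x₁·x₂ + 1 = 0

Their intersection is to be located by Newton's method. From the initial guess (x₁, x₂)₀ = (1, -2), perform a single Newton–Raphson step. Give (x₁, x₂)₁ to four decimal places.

(0.6250, -1.3750)

At (1, -2): F = (1.0000, -11.0000).
Jacobian J = [[-3·x₂, -3·x₁ - 2·x₂ + 1], [4·x₁·x₂ - x₂^2 + 2·x₂, 2·x₁^2 - 2·x₁·x₂ + 2·x₁]].
At the point, J = [[6.0000, 2.0000], [-16.0000, 8.0000]] (det J = 80.0000).
Solving J·Δ = −F gives Δ = (-0.3750, 0.6250).
Then the next iterate is (x₁, x₂)₁ = (0.6250, -1.3750).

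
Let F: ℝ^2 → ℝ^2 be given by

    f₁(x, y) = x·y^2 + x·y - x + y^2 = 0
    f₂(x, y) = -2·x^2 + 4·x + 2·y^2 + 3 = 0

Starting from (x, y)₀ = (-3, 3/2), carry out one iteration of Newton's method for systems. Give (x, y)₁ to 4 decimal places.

At (-3, 3/2): F = (-6.0000, -22.5000).
Jacobian J = [[y^2 + y - 1, 2·x·y + x + 2·y], [-4·x + 4, 4·y]].
At the point, J = [[2.7500, -9.0000], [16.0000, 6.0000]] (det J = 160.5000).
Solving J·Δ = −F gives Δ = (1.4860, -0.2126).
Then the next iterate is (x, y)₁ = (-1.5140, 1.2874).

(-1.5140, 1.2874)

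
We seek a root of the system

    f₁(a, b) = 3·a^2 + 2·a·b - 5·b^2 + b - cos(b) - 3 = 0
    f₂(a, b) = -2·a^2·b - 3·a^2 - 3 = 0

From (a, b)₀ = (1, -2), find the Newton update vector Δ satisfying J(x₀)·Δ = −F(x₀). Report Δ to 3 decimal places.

(1.979, 0.979)

At (1, -2): F = (-25.58385, -2.000).
Jacobian J = [[6·a + 2·b, 2·a - 10·b + sin(b) + 1], [-4·a·b - 6·a, -2·a^2]].
At the point, J = [[2.000, 22.09070], [2.000, -2.000]] (det J = -48.18141).
Solving J·Δ = −F gives Δ = (1.979, 0.979).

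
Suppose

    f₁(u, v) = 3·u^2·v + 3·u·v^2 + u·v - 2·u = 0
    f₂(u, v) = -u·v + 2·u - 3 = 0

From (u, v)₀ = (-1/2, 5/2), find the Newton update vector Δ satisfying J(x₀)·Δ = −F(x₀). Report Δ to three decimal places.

(10.583, 16.083)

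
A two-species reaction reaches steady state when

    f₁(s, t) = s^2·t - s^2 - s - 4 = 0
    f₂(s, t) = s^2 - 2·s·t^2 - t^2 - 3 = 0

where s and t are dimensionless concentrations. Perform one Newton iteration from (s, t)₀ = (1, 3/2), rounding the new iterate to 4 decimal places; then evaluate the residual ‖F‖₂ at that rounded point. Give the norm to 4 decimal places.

At (1, 3/2): F = (-4.5000, -8.7500).
Jacobian J = [[2·s·t - 2·s - 1, s^2], [2·s - 2·t^2, -4·s·t - 2·t]].
At the point, J = [[0.0000, 1.0000], [-2.5000, -9.0000]] (det J = 2.5000).
Solving J·Δ = −F gives Δ = (-19.7000, 4.5000).
Then the next iterate is (s, t)₁ = (-18.7000, 6.0000).
Re-evaluating at (-18.7000, 6.0000): F = (1763.1500, 1657.0900), so ‖F‖₂ = 2419.6374.

2419.6374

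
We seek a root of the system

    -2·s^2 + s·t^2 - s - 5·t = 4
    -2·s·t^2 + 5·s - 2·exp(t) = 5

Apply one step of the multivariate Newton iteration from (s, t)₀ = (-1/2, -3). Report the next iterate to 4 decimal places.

(-0.9235, -1.8677)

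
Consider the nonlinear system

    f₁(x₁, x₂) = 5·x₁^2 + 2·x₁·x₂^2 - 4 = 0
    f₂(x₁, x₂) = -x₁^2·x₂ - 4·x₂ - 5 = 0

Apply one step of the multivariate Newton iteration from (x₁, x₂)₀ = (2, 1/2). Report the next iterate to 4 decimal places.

(1.3590, -0.4647)

At (2, 1/2): F = (17.0000, -9.0000).
Jacobian J = [[10·x₁ + 2·x₂^2, 4·x₁·x₂], [-2·x₁·x₂, -x₁^2 - 4]].
At the point, J = [[20.5000, 4.0000], [-2.0000, -8.0000]] (det J = -156.0000).
Solving J·Δ = −F gives Δ = (-0.6410, -0.9647).
Then the next iterate is (x₁, x₂)₁ = (1.3590, -0.4647).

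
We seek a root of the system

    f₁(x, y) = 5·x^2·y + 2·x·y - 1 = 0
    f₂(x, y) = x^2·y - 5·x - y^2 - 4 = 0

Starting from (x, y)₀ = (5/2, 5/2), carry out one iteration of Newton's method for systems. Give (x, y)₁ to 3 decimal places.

At (5/2, 5/2): F = (89.625, -7.125).
Jacobian J = [[10·x·y + 2·y, 5·x^2 + 2·x], [2·x·y - 5, x^2 - 2·y]].
At the point, J = [[67.500, 36.250], [7.500, 1.250]] (det J = -187.500).
Solving J·Δ = −F gives Δ = (1.975, -6.150).
Then the next iterate is (x, y)₁ = (4.475, -3.650).

(4.475, -3.650)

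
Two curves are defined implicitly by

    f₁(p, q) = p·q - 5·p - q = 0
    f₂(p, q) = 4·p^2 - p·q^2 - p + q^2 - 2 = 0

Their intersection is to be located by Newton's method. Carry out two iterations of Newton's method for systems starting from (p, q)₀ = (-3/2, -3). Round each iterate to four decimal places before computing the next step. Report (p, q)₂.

At (-3/2, -3): F = (15.0000, 31.0000).
Jacobian J = [[q - 5, p - 1], [8·p - q^2 - 1, -2·p·q + 2·q]].
At the point, J = [[-8.0000, -2.5000], [-22.0000, -15.0000]] (det J = 65.0000).
Solving J·Δ = −F gives Δ = (2.2692, -1.2615).
Then the next iterate is (p, q)₁ = (0.7692, -4.2615).
Round to (0.7692, -4.2615) and repeat: F = (-2.862446, 3.788891), J = [[-9.2615, -0.2308], [-13.006782, -1.967108]].
Δ = (-0.4275, 4.7529), so (p, q)₂ = (0.3417, 0.4914).

(0.3417, 0.4914)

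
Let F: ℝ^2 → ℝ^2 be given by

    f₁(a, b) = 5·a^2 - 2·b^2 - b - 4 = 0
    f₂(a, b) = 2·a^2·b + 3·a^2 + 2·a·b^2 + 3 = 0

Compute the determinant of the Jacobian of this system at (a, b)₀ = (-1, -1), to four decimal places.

-60.0000

J = [[10·a, -4·b - 1], [4·a·b + 6·a + 2·b^2, 2·a^2 + 4·a·b]].
At the point, J = [[-10.0000, 3.0000], [0.0000, 6.0000]].
det J = -60.0000.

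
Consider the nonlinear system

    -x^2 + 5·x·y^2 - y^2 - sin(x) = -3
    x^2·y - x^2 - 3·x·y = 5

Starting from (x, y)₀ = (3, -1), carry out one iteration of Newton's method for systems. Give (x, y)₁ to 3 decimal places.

At (3, -1): F = (7.85888, -14.000).
Jacobian J = [[-2·x + 5·y^2 - cos(x), 10·x·y - 2·y], [2·x·y - 2·x - 3·y, x^2 - 3·x]].
At the point, J = [[-0.01001, -28.000], [-9.000, 0.000]] (det J = -252.000).
Solving J·Δ = −F gives Δ = (-1.556, 0.281).
Then the next iterate is (x, y)₁ = (1.444, -0.719).

(1.444, -0.719)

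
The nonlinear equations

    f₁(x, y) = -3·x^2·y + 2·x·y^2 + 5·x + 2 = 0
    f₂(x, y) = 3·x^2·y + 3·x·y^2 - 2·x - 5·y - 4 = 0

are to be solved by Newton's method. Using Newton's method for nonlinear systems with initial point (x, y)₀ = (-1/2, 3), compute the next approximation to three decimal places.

(-0.632, 0.633)

At (-1/2, 3): F = (-11.750, -29.250).
Jacobian J = [[-6·x·y + 2·y^2 + 5, -3·x^2 + 4·x·y], [6·x·y + 3·y^2 - 2, 3·x^2 + 6·x·y - 5]].
At the point, J = [[32.000, -6.750], [16.000, -13.250]] (det J = -316.000).
Solving J·Δ = −F gives Δ = (-0.132, -2.367).
Then the next iterate is (x, y)₁ = (-0.632, 0.633).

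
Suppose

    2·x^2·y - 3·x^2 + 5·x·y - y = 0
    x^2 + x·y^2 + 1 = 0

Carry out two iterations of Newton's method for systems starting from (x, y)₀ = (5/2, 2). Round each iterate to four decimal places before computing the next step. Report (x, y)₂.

At (5/2, 2): F = (29.2500, 17.2500).
Jacobian J = [[4·x·y - 6·x + 5·y, 2·x^2 + 5·x - 1], [2·x + y^2, 2·x·y]].
At the point, J = [[15.0000, 24.0000], [9.0000, 10.0000]] (det J = -66.0000).
Solving J·Δ = −F gives Δ = (-1.8409, -0.0682).
Then the next iterate is (x, y)₁ = (0.6591, 1.9318).
Round to (0.6591, 1.9318) and repeat: F = (4.809606, 3.894076), J = [[10.797398, 3.164326], [5.050051, 2.546499]].
Δ = (0.0065, -1.5420), so (x, y)₂ = (0.6656, 0.3898).

(0.6656, 0.3898)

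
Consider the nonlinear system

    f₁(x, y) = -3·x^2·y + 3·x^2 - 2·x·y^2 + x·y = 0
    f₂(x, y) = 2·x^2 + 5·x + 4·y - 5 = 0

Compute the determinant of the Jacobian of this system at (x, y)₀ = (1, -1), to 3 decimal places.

18.000

J = [[-6·x·y + 6·x - 2·y^2 + y, -3·x^2 - 4·x·y + x], [4·x + 5, 4]].
At the point, J = [[9.000, 2.000], [9.000, 4.000]].
det J = 18.000.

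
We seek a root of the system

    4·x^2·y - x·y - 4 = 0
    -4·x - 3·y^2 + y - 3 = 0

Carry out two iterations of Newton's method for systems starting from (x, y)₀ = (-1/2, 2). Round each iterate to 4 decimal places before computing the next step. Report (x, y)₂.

(-0.9621, 0.7953)

At (-1/2, 2): F = (-1.0000, -11.0000).
Jacobian J = [[8·x·y - y, 4·x^2 - x], [-4, -6·y + 1]].
At the point, J = [[-10.0000, 1.5000], [-4.0000, -11.0000]] (det J = 116.0000).
Solving J·Δ = −F gives Δ = (-0.2371, -0.9138).
Then the next iterate is (x, y)₁ = (-0.7371, 1.0862).
Round to (-0.7371, 1.0862) and repeat: F = (-0.838761, -2.504891), J = [[-7.491304, 2.910366], [-4.0000, -5.5172]].
Δ = (-0.2250, -0.2909), so (x, y)₂ = (-0.9621, 0.7953).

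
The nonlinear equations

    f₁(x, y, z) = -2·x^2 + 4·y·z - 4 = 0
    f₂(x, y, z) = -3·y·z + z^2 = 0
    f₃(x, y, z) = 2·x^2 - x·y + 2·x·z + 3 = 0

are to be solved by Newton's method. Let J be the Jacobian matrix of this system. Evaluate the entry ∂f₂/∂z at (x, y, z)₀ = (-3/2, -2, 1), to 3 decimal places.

8.000

∂f₂/∂z = -3·y + 2·z.
At (-3/2, -2, 1) this is 8.000.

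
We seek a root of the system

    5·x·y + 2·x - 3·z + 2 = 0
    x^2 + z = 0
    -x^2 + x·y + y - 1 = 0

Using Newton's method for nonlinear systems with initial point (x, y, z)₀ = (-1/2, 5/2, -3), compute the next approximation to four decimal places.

(-0.3448, 1.4138, -0.0948)

At (-1/2, 5/2, -3): F = (3.7500, -2.7500, 0.0000).
Jacobian J = [[5·y + 2, 5·x, -3], [2·x, 0, 1], [-2·x + y, x + 1, 0]].
At the point, J = [[14.5000, -2.5000, -3.0000], [-1.0000, 0.0000, 1.0000], [3.5000, 0.5000, 0.0000]] (det J = -14.5000).
Solving J·Δ = −F gives Δ = (0.1552, -1.0862, 2.9052).
Then the next iterate is (x, y, z)₁ = (-0.3448, 1.4138, -0.0948).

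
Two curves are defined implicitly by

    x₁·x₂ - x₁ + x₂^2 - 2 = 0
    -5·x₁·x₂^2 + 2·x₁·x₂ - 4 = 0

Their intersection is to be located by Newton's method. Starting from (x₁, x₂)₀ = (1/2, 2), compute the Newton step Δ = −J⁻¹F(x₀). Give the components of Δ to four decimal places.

At (1/2, 2): F = (2.5000, -12.0000).
Jacobian J = [[x₂ - 1, x₁ + 2·x₂], [-5·x₂^2 + 2·x₂, -10·x₁·x₂ + 2·x₁]].
At the point, J = [[1.0000, 4.5000], [-16.0000, -9.0000]] (det J = 63.0000).
Solving J·Δ = −F gives Δ = (-0.5000, -0.4444).

(-0.5000, -0.4444)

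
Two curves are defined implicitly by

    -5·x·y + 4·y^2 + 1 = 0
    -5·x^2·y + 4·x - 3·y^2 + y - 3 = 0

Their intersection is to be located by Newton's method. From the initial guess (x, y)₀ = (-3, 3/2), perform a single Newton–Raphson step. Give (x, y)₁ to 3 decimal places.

(-2.301, 0.490)

At (-3, 3/2): F = (32.500, -87.750).
Jacobian J = [[-5·y, -5·x + 8·y], [-10·x·y + 4, -5·x^2 - 6·y + 1]].
At the point, J = [[-7.500, 27.000], [49.000, -53.000]] (det J = -925.500).
Solving J·Δ = −F gives Δ = (0.699, -1.010).
Then the next iterate is (x, y)₁ = (-2.301, 0.490).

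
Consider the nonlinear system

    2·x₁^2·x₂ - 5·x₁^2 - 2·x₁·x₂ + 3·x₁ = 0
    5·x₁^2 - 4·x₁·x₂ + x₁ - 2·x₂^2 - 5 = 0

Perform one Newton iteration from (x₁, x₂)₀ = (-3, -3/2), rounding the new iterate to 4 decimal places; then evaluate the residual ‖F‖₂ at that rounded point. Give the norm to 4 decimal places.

At (-3, -3/2): F = (-90.0000, 14.5000).
Jacobian J = [[4·x₁·x₂ - 10·x₁ - 2·x₂ + 3, 2·x₁^2 - 2·x₁], [10·x₁ - 4·x₂ + 1, -4·x₁ - 4·x₂]].
At the point, J = [[54.0000, 24.0000], [-23.0000, 18.0000]] (det J = 1524.0000).
Solving J·Δ = −F gives Δ = (1.2913, 0.8445).
Then the next iterate is (x₁, x₂)₁ = (-1.7087, -0.6555).
Re-evaluating at (-1.7087, -0.6555): F = (-25.792153, 2.550007), so ‖F‖₂ = 25.9179.

25.9179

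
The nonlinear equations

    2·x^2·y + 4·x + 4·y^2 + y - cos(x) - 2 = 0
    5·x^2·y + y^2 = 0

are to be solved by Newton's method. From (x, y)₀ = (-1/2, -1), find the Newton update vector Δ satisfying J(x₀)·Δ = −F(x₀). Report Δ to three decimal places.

(-0.006, -0.371)

At (-1/2, -1): F = (-2.37758, -0.250).
Jacobian J = [[4·x·y + sin(x) + 4, 2·x^2 + 8·y + 1], [10·x·y, 5·x^2 + 2·y]].
At the point, J = [[5.52057, -6.500], [5.000, -0.750]] (det J = 28.35957).
Solving J·Δ = −F gives Δ = (-0.006, -0.371).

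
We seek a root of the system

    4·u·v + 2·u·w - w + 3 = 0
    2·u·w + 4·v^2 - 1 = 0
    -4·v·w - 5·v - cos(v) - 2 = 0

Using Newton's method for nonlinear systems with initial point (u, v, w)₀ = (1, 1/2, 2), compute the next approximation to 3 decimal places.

(0.243, -0.486, 3.486)

At (1, 1/2, 2): F = (7.000, 4.000, -9.37758).
Jacobian J = [[4·v + 2·w, 4·u, 2·u - 1], [2·w, 8·v, 2·u], [0, -4·w + sin(v) - 5, -4·v]].
At the point, J = [[6.000, 4.000, 1.000], [4.000, 4.000, 2.000], [0.000, -12.52057, -2.000]] (det J = 84.16460).
Solving J·Δ = −F gives Δ = (-0.757, -0.986, 1.486).
Then the next iterate is (u, v, w)₁ = (0.243, -0.486, 3.486).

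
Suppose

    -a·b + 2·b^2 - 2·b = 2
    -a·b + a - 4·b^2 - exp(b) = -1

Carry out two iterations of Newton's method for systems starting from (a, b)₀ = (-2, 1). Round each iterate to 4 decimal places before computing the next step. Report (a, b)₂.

(0.8661, 1.0315)

At (-2, 1): F = (0.0000, -5.718282).
Jacobian J = [[-b, -a + 4·b - 2], [-b + 1, -a - 8·b - exp(b)]].
At the point, J = [[-1.0000, 4.0000], [0.0000, -8.718282]] (det J = 8.718282).
Solving J·Δ = −F gives Δ = (-2.6236, -0.6559).
Then the next iterate is (a, b)₁ = (-4.6236, 0.3441).
Round to (-4.6236, 0.3441) and repeat: F = (-0.860410, -3.916958), J = [[-0.3441, 4.0000], [0.6559, 0.460080]].
Δ = (5.4897, 0.6874), so (a, b)₂ = (0.8661, 1.0315).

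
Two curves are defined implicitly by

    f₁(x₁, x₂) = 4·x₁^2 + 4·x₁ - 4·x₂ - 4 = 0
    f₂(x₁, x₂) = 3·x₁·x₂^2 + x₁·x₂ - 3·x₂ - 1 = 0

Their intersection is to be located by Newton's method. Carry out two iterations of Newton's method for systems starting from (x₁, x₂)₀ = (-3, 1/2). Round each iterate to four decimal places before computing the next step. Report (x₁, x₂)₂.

(-1.6398, -0.1052)

At (-3, 1/2): F = (18.0000, -6.2500).
Jacobian J = [[8·x₁ + 4, -4], [3·x₂^2 + x₂, 6·x₁·x₂ + x₁ - 3]].
At the point, J = [[-20.0000, -4.0000], [1.2500, -15.0000]] (det J = 305.0000).
Solving J·Δ = −F gives Δ = (0.9672, -0.3361).
Then the next iterate is (x₁, x₂)₁ = (-2.0328, 0.1639).
Round to (-2.0328, 0.1639) and repeat: F = (3.742303, -1.988699), J = [[-12.2624, -4.0000], [0.244490, -7.031856]].
Δ = (0.3930, -0.2691), so (x₁, x₂)₂ = (-1.6398, -0.1052).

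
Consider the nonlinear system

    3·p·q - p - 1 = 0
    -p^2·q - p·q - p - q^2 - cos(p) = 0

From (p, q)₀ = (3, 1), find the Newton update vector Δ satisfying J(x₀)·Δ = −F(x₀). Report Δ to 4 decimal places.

(-1.5233, -0.2170)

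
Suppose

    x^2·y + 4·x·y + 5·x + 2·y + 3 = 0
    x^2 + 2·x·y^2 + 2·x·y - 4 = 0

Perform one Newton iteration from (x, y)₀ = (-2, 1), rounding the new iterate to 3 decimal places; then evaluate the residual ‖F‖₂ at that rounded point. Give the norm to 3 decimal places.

4.269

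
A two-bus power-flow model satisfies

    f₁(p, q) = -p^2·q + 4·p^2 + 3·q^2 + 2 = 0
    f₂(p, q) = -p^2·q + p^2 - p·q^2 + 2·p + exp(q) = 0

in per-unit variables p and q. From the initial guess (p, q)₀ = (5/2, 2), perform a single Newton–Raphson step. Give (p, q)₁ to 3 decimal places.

At (5/2, 2): F = (26.500, -3.86094).
Jacobian J = [[-2·p·q + 8·p, -p^2 + 6·q], [-2·p·q + 2·p - q^2 + 2, -p^2 - 2·p·q + exp(q)]].
At the point, J = [[10.000, 5.750], [-7.000, -8.86094]] (det J = -48.35944).
Solving J·Δ = −F gives Δ = (-4.397, 3.037).
Then the next iterate is (p, q)₁ = (-1.897, 5.037).

(-1.897, 5.037)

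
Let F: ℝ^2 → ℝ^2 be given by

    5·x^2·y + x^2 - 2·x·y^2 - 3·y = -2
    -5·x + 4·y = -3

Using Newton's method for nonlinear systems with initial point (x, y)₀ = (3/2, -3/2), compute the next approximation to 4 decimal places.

(13.9744, 16.7179)

At (3/2, -3/2): F = (-14.8750, -10.5000).
Jacobian J = [[10·x·y + 2·x - 2·y^2, 5·x^2 - 4·x·y - 3], [-5, 4]].
At the point, J = [[-24.0000, 17.2500], [-5.0000, 4.0000]] (det J = -9.7500).
Solving J·Δ = −F gives Δ = (12.4744, 18.2179).
Then the next iterate is (x, y)₁ = (13.9744, 16.7179).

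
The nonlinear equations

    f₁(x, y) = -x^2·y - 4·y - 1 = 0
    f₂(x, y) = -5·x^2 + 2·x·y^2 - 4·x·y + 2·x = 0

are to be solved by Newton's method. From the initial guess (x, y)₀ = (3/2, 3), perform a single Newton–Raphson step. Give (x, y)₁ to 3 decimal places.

(-0.031, 2.044)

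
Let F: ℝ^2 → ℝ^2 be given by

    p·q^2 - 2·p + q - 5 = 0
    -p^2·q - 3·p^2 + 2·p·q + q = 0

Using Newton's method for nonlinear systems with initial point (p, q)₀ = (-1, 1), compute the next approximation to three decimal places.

(-1.083, -1.917)

At (-1, 1): F = (-3.000, -5.000).
Jacobian J = [[q^2 - 2, 2·p·q + 1], [-2·p·q - 6·p + 2·q, -p^2 + 2·p + 1]].
At the point, J = [[-1.000, -1.000], [10.000, -2.000]] (det J = 12.000).
Solving J·Δ = −F gives Δ = (-0.083, -2.917).
Then the next iterate is (p, q)₁ = (-1.083, -1.917).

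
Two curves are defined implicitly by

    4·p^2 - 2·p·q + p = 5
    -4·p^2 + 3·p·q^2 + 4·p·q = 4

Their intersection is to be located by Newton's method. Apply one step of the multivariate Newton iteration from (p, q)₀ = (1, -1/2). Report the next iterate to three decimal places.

(-1.059, -10.294)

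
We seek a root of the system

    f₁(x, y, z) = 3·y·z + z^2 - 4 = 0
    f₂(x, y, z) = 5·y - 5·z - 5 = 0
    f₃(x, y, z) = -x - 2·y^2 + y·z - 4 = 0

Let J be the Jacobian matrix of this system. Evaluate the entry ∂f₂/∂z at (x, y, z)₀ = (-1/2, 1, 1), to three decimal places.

∂f₂/∂z = -5.
At (-1/2, 1, 1) this is -5.000.

-5.000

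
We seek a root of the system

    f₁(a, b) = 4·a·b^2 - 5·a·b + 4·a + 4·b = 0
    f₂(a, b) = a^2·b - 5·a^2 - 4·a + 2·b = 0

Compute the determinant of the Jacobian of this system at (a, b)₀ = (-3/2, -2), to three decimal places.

-476.000

J = [[4·b^2 - 5·b + 4, 8·a·b - 5·a + 4], [2·a·b - 10·a - 4, a^2 + 2]].
At the point, J = [[30.000, 35.500], [17.000, 4.250]].
det J = -476.000.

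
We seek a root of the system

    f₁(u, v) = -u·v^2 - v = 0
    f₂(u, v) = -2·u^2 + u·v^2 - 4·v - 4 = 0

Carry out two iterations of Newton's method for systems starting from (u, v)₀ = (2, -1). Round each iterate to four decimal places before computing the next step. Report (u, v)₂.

At (2, -1): F = (-1.0000, -6.0000).
Jacobian J = [[-v^2, -2·u·v - 1], [-4·u + v^2, 2·u·v - 4]].
At the point, J = [[-1.0000, 3.0000], [-7.0000, -8.0000]] (det J = 29.0000).
Solving J·Δ = −F gives Δ = (-0.8966, 0.0345).
Then the next iterate is (u, v)₁ = (1.1034, -0.9655).
Round to (1.1034, -0.9655) and repeat: F = (-0.063079, -1.544404), J = [[-0.932190, 1.130665], [-3.481410, -6.130665]].
Δ = (-0.2210, -0.1264), so (u, v)₂ = (0.8824, -1.0919).

(0.8824, -1.0919)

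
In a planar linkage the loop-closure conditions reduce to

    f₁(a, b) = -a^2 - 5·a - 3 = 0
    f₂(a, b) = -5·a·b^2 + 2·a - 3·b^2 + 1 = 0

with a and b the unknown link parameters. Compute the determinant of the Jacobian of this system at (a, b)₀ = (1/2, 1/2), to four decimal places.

J = [[-2·a - 5, 0], [-5·b^2 + 2, -10·a·b - 6·b]].
At the point, J = [[-6.0000, 0.0000], [0.7500, -5.5000]].
det J = 33.0000.

33.0000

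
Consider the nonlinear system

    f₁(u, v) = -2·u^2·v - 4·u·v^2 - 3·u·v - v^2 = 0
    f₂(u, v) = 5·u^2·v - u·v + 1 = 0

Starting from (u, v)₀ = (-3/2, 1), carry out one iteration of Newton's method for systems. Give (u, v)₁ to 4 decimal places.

(-0.9992, 0.5501)

At (-3/2, 1): F = (5.0000, 13.7500).
Jacobian J = [[-4·u·v - 4·v^2 - 3·v, -2·u^2 - 8·u·v - 3·u - 2·v], [10·u·v - v, 5·u^2 - u]].
At the point, J = [[-1.0000, 10.0000], [-16.0000, 12.7500]] (det J = 147.2500).
Solving J·Δ = −F gives Δ = (0.5008, -0.4499).
Then the next iterate is (u, v)₁ = (-0.9992, 0.5501).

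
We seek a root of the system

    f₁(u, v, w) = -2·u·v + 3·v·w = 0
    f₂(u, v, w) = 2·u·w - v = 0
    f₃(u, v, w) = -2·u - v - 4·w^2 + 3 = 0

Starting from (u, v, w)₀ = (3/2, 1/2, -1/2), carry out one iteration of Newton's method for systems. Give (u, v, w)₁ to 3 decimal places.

At (3/2, 1/2, -1/2): F = (-2.250, -2.000, -1.500).
Jacobian J = [[-2·v, -2·u + 3·w, 3·v], [2·w, -1, 2·u], [-2, -1, -8·w]].
At the point, J = [[-1.000, -4.500, 1.500], [-1.000, -1.000, 3.000], [-2.000, -1.000, 4.000]] (det J = 8.500).
Solving J·Δ = −F gives Δ = (1.500, -0.500, 1.000).
Then the next iterate is (u, v, w)₁ = (3.000, 0.000, 0.500).

(3.000, 0.000, 0.500)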